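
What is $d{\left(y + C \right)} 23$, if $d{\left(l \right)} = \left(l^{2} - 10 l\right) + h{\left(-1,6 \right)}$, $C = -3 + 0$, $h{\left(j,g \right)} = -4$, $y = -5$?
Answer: $3220$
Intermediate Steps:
$C = -3$
$d{\left(l \right)} = -4 + l^{2} - 10 l$ ($d{\left(l \right)} = \left(l^{2} - 10 l\right) - 4 = -4 + l^{2} - 10 l$)
$d{\left(y + C \right)} 23 = \left(-4 + \left(-5 - 3\right)^{2} - 10 \left(-5 - 3\right)\right) 23 = \left(-4 + \left(-8\right)^{2} - -80\right) 23 = \left(-4 + 64 + 80\right) 23 = 140 \cdot 23 = 3220$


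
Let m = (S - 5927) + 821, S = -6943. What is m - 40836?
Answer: -52885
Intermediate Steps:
m = -12049 (m = (-6943 - 5927) + 821 = -12870 + 821 = -12049)
m - 40836 = -12049 - 40836 = -52885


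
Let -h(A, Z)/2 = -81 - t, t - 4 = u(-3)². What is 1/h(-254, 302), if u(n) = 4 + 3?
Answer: 1/268 ≈ 0.0037313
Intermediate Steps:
u(n) = 7
t = 53 (t = 4 + 7² = 4 + 49 = 53)
h(A, Z) = 268 (h(A, Z) = -2*(-81 - 1*53) = -2*(-81 - 53) = -2*(-134) = 268)
1/h(-254, 302) = 1/268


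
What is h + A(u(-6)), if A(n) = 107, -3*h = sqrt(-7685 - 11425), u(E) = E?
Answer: 107 - 7*I*sqrt(390)/3 ≈ 107.0 - 46.08*I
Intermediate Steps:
h = -7*I*sqrt(390)/3 (h = -sqrt(-7685 - 11425)/3 = -7*I*sqrt(390)/3 ≈ -46.08*I)
h + A(u(-6)) = -7*I*sqrt(390)/3 + 107 = 107 - 7*I*sqrt(390)/3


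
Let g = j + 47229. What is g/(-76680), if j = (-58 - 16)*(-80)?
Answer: -53149/76680 ≈ -0.69313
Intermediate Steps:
j = 5920 (j = -74*(-80) = 5920)
g = 53149 (g = 5920 + 47229 = 53149)
g/(-76680) = 53149/(-76680) = 53149*(-1/76680) = -53149/76680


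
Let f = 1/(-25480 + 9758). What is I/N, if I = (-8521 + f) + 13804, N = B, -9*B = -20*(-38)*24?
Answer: -49835595/19117952 ≈ -2.6067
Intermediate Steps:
f = -1/15722 (f = 1/(-15722) = -1/15722 ≈ -6.3605e-5)
B = -6080/3 (B = -(-20*(-38))*24/9 = -760*24/9 = -1/9*18240 = -6080/3 ≈ -2026.7)
N = -6080/3 ≈ -2026.7
I = 83059325/15722 (I = (-8521 - 1/15722) + 13804 = -133967163/15722 + 13804 = 83059325/15722 ≈ 5283.0)
I/N = 83059325/(15722*(-6080/3)) = (83059325/15722)*(-3/6080) = -49835595/19117952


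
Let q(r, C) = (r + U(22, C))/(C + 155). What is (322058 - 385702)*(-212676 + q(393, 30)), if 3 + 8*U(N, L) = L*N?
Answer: 5008093519569/370 ≈ 1.3535e+10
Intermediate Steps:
U(N, L) = -3/8 + L*N/8 (U(N, L) = -3/8 + (L*N)/8 = -3/8 + L*N/8)
q(r, C) = (-3/8 + r + 11*C/4)/(155 + C) (q(r, C) = (r + (-3/8 + (1/8)*C*22))/(C + 155) = (r + (-3/8 + 11*C/4))/(155 + C) = (-3/8 + r + 11*C/4)/(155 + C))
(322058 - 385702)*(-212676 + q(393, 30)) = (322058 - 385702)*(-212676 + (-3 + 8*393 + 22*30)/(8*(155 + 30))) = -63644*(-212676 + (1/8)*(-3 + 3144 + 660)/185) = -63644*(-212676 + (1/8)*(1/185)*3801) = -63644*(-212676 + 3801/1480) = -63644*(-314756679/1480) = 5008093519569/370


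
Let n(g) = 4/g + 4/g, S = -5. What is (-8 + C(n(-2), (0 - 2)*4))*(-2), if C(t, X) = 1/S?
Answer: 82/5 ≈ 16.400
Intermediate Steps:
n(g) = 8/g
C(t, X) = -⅕ (C(t, X) = 1/(-5) = -⅕)
(-8 + C(n(-2), (0 - 2)*4))*(-2) = (-8 - ⅕)*(-2) = -41/5*(-2) = 82/5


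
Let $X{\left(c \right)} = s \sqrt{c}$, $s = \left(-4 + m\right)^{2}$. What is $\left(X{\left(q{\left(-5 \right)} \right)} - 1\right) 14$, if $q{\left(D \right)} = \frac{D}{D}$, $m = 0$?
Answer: $210$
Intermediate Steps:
$s = 16$ ($s = \left(-4 + 0\right)^{2} = \left(-4\right)^{2} = 16$)
$q{\left(D \right)} = 1$
$X{\left(c \right)} = 16 \sqrt{c}$
$\left(X{\left(q{\left(-5 \right)} \right)} - 1\right) 14 = \left(16 \sqrt{1} - 1\right) 14 = \left(16 \cdot 1 - 1\right) 14 = \left(16 - 1\right) 14 = 15 \cdot 14 = 210$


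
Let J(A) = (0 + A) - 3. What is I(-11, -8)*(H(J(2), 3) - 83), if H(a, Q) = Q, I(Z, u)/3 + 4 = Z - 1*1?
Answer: 3840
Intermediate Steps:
I(Z, u) = -15 + 3*Z (I(Z, u) = -12 + 3*(Z - 1*1) = -12 + 3*(Z - 1) = -12 + 3*(-1 + Z) = -12 + (-3 + 3*Z) = -15 + 3*Z)
J(A) = -3 + A (J(A) = A - 3 = -3 + A)
I(-11, -8)*(H(J(2), 3) - 83) = (-15 + 3*(-11))*(3 - 83) = (-15 - 33)*(-80) = -48*(-80) = 3840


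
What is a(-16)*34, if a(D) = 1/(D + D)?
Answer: -17/16 ≈ -1.0625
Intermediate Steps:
a(D) = 1/(2*D)
a(-16)*34 = ((1/2)/(-16))*34 = ((1/2)*(-1/16))*34 = -1/32*34 = -17/16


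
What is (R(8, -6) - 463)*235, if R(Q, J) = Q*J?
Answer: -120085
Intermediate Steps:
R(Q, J) = J*Q
(R(8, -6) - 463)*235 = (-6*8 - 463)*235 = (-48 - 463)*235 = -511*235 = -120085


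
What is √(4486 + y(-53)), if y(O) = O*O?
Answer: √7295 ≈ 85.411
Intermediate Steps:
y(O) = O²
√(4486 + y(-53)) = √(4486 + (-53)²) = √(4486 + 2809) = √7295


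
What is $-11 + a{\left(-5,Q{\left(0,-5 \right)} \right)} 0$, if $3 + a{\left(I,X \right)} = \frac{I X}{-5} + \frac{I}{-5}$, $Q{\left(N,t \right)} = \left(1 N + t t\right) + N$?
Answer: $-11$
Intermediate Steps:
$Q{\left(N,t \right)} = t^{2} + 2 N$ ($Q{\left(N,t \right)} = \left(N + t^{2}\right) + N = t^{2} + 2 N$)
$a{\left(I,X \right)} = -3 - \frac{I}{5} - \frac{I X}{5}$ ($a{\left(I,X \right)} = -3 + \left(\frac{I X}{-5} + \frac{I}{-5}\right) = -3 + \left(I X \left(- \frac{1}{5}\right) + I \left(- \frac{1}{5}\right)\right) = -3 - \left(\frac{I}{5} + \frac{I X}{5}\right) = -3 - \frac{I}{5} - \frac{I X}{5}$)
$-11 + a{\left(-5,Q{\left(0,-5 \right)} \right)} 0 = -11 + \left(-3 - -1 - - (\left(-5\right)^{2} + 2 \cdot 0)\right) 0 = -11 + \left(-3 + 1 - - (25 + 0)\right) 0 = -11 + \left(-3 + 1 - \left(-1\right) 25\right) 0 = -11 + \left(-3 + 1 + 25\right) 0 = -11 + 23 \cdot 0 = -11 + 0 = -11$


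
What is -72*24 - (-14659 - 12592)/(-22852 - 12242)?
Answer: -60669683/35094 ≈ -1728.8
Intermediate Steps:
-72*24 - (-14659 - 12592)/(-22852 - 12242) = -1728 - (-27251)/(-35094) = -1728 - (-27251)*(-1)/35094 = -1728 - 1*27251/35094 = -1728 - 27251/35094 = -60669683/35094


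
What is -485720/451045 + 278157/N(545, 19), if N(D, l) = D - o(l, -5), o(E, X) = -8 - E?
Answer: 2276063495/4690868 ≈ 485.21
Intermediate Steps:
N(D, l) = 8 + D + l (N(D, l) = D - (-8 - l) = D + (8 + l) = 8 + D + l)
-485720/451045 + 278157/N(545, 19) = -485720/451045 + 278157/(8 + 545 + 19) = -485720*1/451045 + 278157/572 = -97144/90209 + 278157*(1/572) = -97144/90209 + 25287/52 = 2276063495/4690868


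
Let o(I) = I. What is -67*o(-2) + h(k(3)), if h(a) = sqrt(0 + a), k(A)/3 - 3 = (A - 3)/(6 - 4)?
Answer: 137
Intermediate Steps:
k(A) = 9/2 + 3*A/2 (k(A) = 9 + 3*((A - 3)/(6 - 4)) = 9 + 3*((-3 + A)/2) = 9 + 3*((-3 + A)*(1/2)) = 9 + 3*(-3/2 + A/2) = 9 + (-9/2 + 3*A/2) = 9/2 + 3*A/2)
h(a) = sqrt(a)
-67*o(-2) + h(k(3)) = -67*(-2) + sqrt(9/2 + (3/2)*3) = 134 + sqrt(9/2 + 9/2) = 134 + sqrt(9) = 134 + 3 = 137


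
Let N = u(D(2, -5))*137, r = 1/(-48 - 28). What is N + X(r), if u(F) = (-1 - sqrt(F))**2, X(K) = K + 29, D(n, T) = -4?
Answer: -29033/76 + 548*I ≈ -382.01 + 548.0*I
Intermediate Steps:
r = -1/76 (r = 1/(-76) = -1/76 ≈ -0.013158)
X(K) = 29 + K
N = 137*(1 + 2*I)**2 (N = (1 + sqrt(-4))**2*137 = (1 + 2*I)**2*137 = 137*(1 + 2*I)**2 ≈ -411.0 + 548.0*I)
N + X(r) = (-411 + 548*I) + (29 - 1/76) = (-411 + 548*I) + 2203/76 = -29033/76 + 548*I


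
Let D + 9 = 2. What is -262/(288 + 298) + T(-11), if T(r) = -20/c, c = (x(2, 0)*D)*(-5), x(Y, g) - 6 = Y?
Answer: -2127/4102 ≈ -0.51853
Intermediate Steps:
D = -7 (D = -9 + 2 = -7)
x(Y, g) = 6 + Y
c = 280 (c = ((6 + 2)*(-7))*(-5) = (8*(-7))*(-5) = -56*(-5) = 280)
T(r) = -1/14 (T(r) = -20/280 = -20*1/280 = -1/14)
-262/(288 + 298) + T(-11) = -262/(288 + 298) - 1/14 = -262/586 - 1/14 = -262*1/586 - 1/14 = -131/293 - 1/14 = -2127/4102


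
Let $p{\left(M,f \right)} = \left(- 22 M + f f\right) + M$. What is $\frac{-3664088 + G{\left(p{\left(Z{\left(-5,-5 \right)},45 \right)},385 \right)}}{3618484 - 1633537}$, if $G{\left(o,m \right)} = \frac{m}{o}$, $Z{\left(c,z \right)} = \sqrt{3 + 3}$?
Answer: $- \frac{556124255501}{301269300819} + \frac{2695 \sqrt{6}}{2711423707371} \approx -1.8459$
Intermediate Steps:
$Z{\left(c,z \right)} = \sqrt{6}$
$p{\left(M,f \right)} = f^{2} - 21 M$ ($p{\left(M,f \right)} = \left(- 22 M + f^{2}\right) + M = \left(f^{2} - 22 M\right) + M = f^{2} - 21 M$)
$\frac{-3664088 + G{\left(p{\left(Z{\left(-5,-5 \right)},45 \right)},385 \right)}}{3618484 - 1633537} = \frac{-3664088 + \frac{385}{45^{2} - 21 \sqrt{6}}}{3618484 - 1633537} = \frac{-3664088 + \frac{385}{2025 - 21 \sqrt{6}}}{1984947} = \left(-3664088 + \frac{385}{2025 - 21 \sqrt{6}}\right) \frac{1}{1984947} = - \frac{3664088}{1984947} + \frac{385}{1984947 \left(2025 - 21 \sqrt{6}\right)}$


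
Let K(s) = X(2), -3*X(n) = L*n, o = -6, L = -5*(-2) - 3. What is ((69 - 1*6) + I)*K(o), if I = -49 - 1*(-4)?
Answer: -84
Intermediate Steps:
I = -45 (I = -49 + 4 = -45)
L = 7 (L = 10 - 3 = 7)
X(n) = -7*n/3
K(s) = -14/3 (K(s) = -7/3*2 = -14/3)
((69 - 1*6) + I)*K(o) = ((69 - 1*6) - 45)*(-14/3) = ((69 - 6) - 45)*(-14/3) = (63 - 45)*(-14/3) = 18*(-14/3) = -84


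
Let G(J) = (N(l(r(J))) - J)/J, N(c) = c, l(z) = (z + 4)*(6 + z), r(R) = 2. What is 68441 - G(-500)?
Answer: 8555262/125 ≈ 68442.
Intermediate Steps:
l(z) = (4 + z)*(6 + z)
G(J) = (48 - J)/J (G(J) = ((24 + 2**2 + 10*2) - J)/J = ((24 + 4 + 20) - J)/J = (48 - J)/J)
68441 - G(-500) = 68441 - (48 - 1*(-500))/(-500) = 68441 - (-1)*(48 + 500)/500 = 68441 - (-1)*548/500 = 68441 - 1*(-137/125) = 68441 + 137/125 = 8555262/125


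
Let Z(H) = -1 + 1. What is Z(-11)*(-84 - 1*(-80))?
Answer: 0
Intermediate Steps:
Z(H) = 0
Z(-11)*(-84 - 1*(-80)) = 0*(-84 - 1*(-80)) = 0*(-84 + 80) = 0*(-4) = 0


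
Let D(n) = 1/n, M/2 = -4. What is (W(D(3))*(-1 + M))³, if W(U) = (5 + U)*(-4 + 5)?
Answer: -110592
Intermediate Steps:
M = -8 (M = 2*(-4) = -8)
W(U) = 5 + U (W(U) = (5 + U)*1 = 5 + U)
(W(D(3))*(-1 + M))³ = ((5 + 1/3)*(-1 - 8))³ = ((5 + ⅓)*(-9))³ = ((16/3)*(-9))³ = (-48)³ = -110592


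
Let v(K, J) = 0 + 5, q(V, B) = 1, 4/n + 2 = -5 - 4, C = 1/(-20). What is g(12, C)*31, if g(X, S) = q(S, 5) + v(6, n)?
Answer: 186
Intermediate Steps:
C = -1/20 ≈ -0.050000
n = -4/11 (n = 4/(-2 + (-5 - 4)) = 4/(-2 - 9) = 4/(-11) = 4*(-1/11) = -4/11 ≈ -0.36364)
v(K, J) = 5
g(X, S) = 6 (g(X, S) = 1 + 5 = 6)
g(12, C)*31 = 6*31 = 186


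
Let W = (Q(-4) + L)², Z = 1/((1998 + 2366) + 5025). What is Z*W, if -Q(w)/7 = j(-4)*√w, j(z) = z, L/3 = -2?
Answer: -3100/9389 - 672*I/9389 ≈ -0.33017 - 0.071573*I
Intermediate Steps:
L = -6 (L = 3*(-2) = -6)
Q(w) = 28*√w (Q(w) = -(-28)*√w = 28*√w)
Z = 1/9389 (Z = 1/(4364 + 5025) = 1/9389 ≈ 0.00010651)
W = (-6 + 56*I)² (W = (28*√(-4) - 6)² = (28*(2*I) - 6)² = (56*I - 6)² = (-6 + 56*I)² ≈ -3100.0 - 672.0*I)
Z*W = (-3100 - 672*I)/9389 = -3100/9389 - 672*I/9389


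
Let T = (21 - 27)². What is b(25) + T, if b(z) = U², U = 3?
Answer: 45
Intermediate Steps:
b(z) = 9 (b(z) = 3² = 9)
T = 36 (T = (-6)² = 36)
b(25) + T = 9 + 36 = 45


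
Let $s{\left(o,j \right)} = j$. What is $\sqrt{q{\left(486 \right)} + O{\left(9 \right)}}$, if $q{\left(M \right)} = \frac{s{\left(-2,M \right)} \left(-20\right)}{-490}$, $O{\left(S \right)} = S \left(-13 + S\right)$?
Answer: $\frac{6 i \sqrt{22}}{7} \approx 4.0204 i$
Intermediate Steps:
$q{\left(M \right)} = \frac{2 M}{49}$ ($q{\left(M \right)} = \frac{M \left(-20\right)}{-490} = - 20 M \left(- \frac{1}{490}\right) = \frac{2 M}{49}$)
$\sqrt{q{\left(486 \right)} + O{\left(9 \right)}} = \sqrt{\frac{2}{49} \cdot 486 + 9 \left(-13 + 9\right)} = \sqrt{\frac{972}{49} + 9 \left(-4\right)} = \sqrt{\frac{972}{49} - 36} = \sqrt{- \frac{792}{49}} = \frac{6 i \sqrt{22}}{7}$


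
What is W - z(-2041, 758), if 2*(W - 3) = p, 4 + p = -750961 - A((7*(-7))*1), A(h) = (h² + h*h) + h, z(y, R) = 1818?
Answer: -379674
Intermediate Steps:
A(h) = h + 2*h² (A(h) = (h² + h²) + h = 2*h² + h = h + 2*h²)
p = -755718 (p = -4 + (-750961 - (7*(-7))*1*(1 + 2*((7*(-7))*1))) = -4 + (-750961 - (-49*1)*(1 + 2*(-49*1))) = -4 + (-750961 - (-49)*(1 + 2*(-49))) = -4 + (-750961 - (-49)*(1 - 98)) = -4 + (-750961 - (-49)*(-97)) = -4 + (-750961 - 1*4753) = -4 + (-750961 - 4753) = -4 - 755714 = -755718)
W = -377856 (W = 3 + (½)*(-755718) = 3 - 377859 = -377856)
W - z(-2041, 758) = -377856 - 1*1818 = -377856 - 1818 = -379674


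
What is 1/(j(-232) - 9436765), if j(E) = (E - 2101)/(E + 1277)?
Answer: -1045/9861421758 ≈ -1.0597e-7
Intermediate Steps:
j(E) = (-2101 + E)/(1277 + E)
1/(j(-232) - 9436765) = 1/((-2101 - 232)/(1277 - 232) - 9436765) = 1/(-2333/1045 - 9436765) = 1/(-9861421758/1045) = -1045/9861421758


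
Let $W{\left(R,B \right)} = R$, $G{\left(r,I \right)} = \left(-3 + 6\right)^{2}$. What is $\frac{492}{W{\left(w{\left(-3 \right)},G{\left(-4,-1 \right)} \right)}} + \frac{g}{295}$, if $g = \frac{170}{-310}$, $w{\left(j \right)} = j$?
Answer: $- \frac{1499797}{9145} \approx -164.0$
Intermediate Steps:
$G{\left(r,I \right)} = 9$ ($G{\left(r,I \right)} = 3^{2} = 9$)
$g = - \frac{17}{31}$ ($g = 170 \left(- \frac{1}{310}\right) = - \frac{17}{31} \approx -0.54839$)
$\frac{492}{W{\left(w{\left(-3 \right)},G{\left(-4,-1 \right)} \right)}} + \frac{g}{295} = \frac{492}{-3} - \frac{17}{31 \cdot 295} = 492 \left(- \frac{1}{3}\right) - \frac{17}{9145} = -164 - \frac{17}{9145} = - \frac{1499797}{9145}$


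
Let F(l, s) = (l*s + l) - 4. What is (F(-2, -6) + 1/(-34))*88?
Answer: 8932/17 ≈ 525.41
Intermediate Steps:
F(l, s) = -4 + l + l*s (F(l, s) = (l + l*s) - 4 = -4 + l + l*s)
(F(-2, -6) + 1/(-34))*88 = ((-4 - 2 - 2*(-6)) + 1/(-34))*88 = ((-4 - 2 + 12) - 1/34)*88 = (6 - 1/34)*88 = (203/34)*88 = 8932/17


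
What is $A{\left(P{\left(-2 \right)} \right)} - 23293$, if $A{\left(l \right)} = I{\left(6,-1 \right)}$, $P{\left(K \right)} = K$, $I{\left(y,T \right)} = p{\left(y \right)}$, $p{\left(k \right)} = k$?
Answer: $-23287$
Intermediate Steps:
$I{\left(y,T \right)} = y$
$A{\left(l \right)} = 6$
$A{\left(P{\left(-2 \right)} \right)} - 23293 = 6 - 23293 = -23287$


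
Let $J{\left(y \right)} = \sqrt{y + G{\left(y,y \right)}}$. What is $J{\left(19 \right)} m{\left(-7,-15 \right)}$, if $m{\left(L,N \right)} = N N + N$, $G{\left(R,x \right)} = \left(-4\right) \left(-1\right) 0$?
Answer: $210 \sqrt{19} \approx 915.37$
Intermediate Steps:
$G{\left(R,x \right)} = 0$ ($G{\left(R,x \right)} = 4 \cdot 0 = 0$)
$m{\left(L,N \right)} = N + N^{2}$ ($m{\left(L,N \right)} = N^{2} + N = N + N^{2}$)
$J{\left(y \right)} = \sqrt{y}$ ($J{\left(y \right)} = \sqrt{y + 0} = \sqrt{y}$)
$J{\left(19 \right)} m{\left(-7,-15 \right)} = \sqrt{19} \left(- 15 \left(1 - 15\right)\right) = \sqrt{19} \left(\left(-15\right) \left(-14\right)\right) = \sqrt{19} \cdot 210 = 210 \sqrt{19}$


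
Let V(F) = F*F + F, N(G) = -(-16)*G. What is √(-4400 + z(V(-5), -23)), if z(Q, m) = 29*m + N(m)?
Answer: I*√5435 ≈ 73.722*I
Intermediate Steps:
N(G) = 16*G
V(F) = F + F² (V(F) = F² + F = F + F²)
z(Q, m) = 45*m (z(Q, m) = 29*m + 16*m = 45*m)
√(-4400 + z(V(-5), -23)) = √(-4400 + 45*(-23)) = √(-4400 - 1035) = √(-5435) = I*√5435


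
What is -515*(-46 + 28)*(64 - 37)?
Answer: 250290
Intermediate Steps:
-515*(-46 + 28)*(64 - 37) = -(-9270)*27 = -515*(-486) = 250290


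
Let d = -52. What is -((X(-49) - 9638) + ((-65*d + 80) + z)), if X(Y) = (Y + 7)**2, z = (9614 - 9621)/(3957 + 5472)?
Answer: 5945659/1347 ≈ 4414.0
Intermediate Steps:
z = -1/1347 (z = -7/9429 = -7*1/9429 = -1/1347 ≈ -0.00074239)
X(Y) = (7 + Y)**2
-((X(-49) - 9638) + ((-65*d + 80) + z)) = -(((7 - 49)**2 - 9638) + ((-65*(-52) + 80) - 1/1347)) = -(((-42)**2 - 9638) + ((3380 + 80) - 1/1347)) = -((1764 - 9638) + (3460 - 1/1347)) = -(-7874 + 4660619/1347) = -1*(-5945659/1347) = 5945659/1347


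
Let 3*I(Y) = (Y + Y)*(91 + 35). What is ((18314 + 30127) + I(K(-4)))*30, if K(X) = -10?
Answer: 1428030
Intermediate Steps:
I(Y) = 84*Y (I(Y) = ((Y + Y)*(91 + 35))/3 = ((2*Y)*126)/3 = (252*Y)/3 = 84*Y)
((18314 + 30127) + I(K(-4)))*30 = ((18314 + 30127) + 84*(-10))*30 = (48441 - 840)*30 = 47601*30 = 1428030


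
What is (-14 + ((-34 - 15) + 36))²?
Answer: 729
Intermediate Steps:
(-14 + ((-34 - 15) + 36))² = (-14 + (-49 + 36))² = (-14 - 13)² = (-27)² = 729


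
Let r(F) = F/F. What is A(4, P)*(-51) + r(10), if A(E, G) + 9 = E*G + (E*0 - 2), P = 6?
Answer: -662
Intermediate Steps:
r(F) = 1
A(E, G) = -11 + E*G (A(E, G) = -9 + (E*G + (E*0 - 2)) = -9 + (E*G + (0 - 2)) = -9 + (E*G - 2) = -9 + (-2 + E*G) = -11 + E*G)
A(4, P)*(-51) + r(10) = (-11 + 4*6)*(-51) + 1 = (-11 + 24)*(-51) + 1 = 13*(-51) + 1 = -663 + 1 = -662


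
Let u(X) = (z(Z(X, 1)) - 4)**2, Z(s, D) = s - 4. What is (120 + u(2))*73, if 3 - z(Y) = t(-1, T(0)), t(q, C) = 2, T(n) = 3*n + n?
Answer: 9417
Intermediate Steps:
Z(s, D) = -4 + s
T(n) = 4*n
z(Y) = 1 (z(Y) = 3 - 1*2 = 3 - 2 = 1)
u(X) = 9 (u(X) = (1 - 4)**2 = (-3)**2 = 9)
(120 + u(2))*73 = (120 + 9)*73 = 129*73 = 9417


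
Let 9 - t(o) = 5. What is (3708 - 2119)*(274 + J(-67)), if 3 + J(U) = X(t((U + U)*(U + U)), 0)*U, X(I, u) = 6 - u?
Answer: -208159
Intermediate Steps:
t(o) = 4 (t(o) = 9 - 1*5 = 9 - 5 = 4)
J(U) = -3 + 6*U (J(U) = -3 + (6 - 1*0)*U = -3 + (6 + 0)*U = -3 + 6*U)
(3708 - 2119)*(274 + J(-67)) = (3708 - 2119)*(274 + (-3 + 6*(-67))) = 1589*(274 + (-3 - 402)) = 1589*(274 - 405) = 1589*(-131) = -208159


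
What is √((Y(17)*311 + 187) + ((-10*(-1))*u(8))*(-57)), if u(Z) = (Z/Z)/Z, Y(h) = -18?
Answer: I*√21929/2 ≈ 74.042*I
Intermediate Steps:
u(Z) = 1/Z
√((Y(17)*311 + 187) + ((-10*(-1))*u(8))*(-57)) = √((-18*311 + 187) + (-10*(-1)/8)*(-57)) = √((-5598 + 187) + (10*(⅛))*(-57)) = √(-5411 + (5/4)*(-57)) = √(-5411 - 285/4) = √(-21929/4) = I*√21929/2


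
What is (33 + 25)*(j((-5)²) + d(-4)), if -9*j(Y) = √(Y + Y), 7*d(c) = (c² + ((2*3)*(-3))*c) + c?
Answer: 696 - 290*√2/9 ≈ 650.43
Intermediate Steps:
d(c) = -17*c/7 + c²/7 (d(c) = ((c² + ((2*3)*(-3))*c) + c)/7 = ((c² + (6*(-3))*c) + c)/7 = ((c² - 18*c) + c)/7 = (c² - 17*c)/7 = -17*c/7 + c²/7)
j(Y) = -√2*√Y/9 (j(Y) = -√(Y + Y)/9 = -√2*√Y/9)
(33 + 25)*(j((-5)²) + d(-4)) = (33 + 25)*(-√2*√((-5)²)/9 + (⅐)*(-4)*(-17 - 4)) = 58*(-√2*√25/9 + (⅐)*(-4)*(-21)) = 58*(-⅑*√2*5 + 12) = 58*(-5*√2/9 + 12) = 58*(12 - 5*√2/9) = 696 - 290*√2/9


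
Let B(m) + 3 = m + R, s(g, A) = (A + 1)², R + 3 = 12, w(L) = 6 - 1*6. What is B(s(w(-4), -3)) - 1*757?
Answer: -747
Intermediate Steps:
w(L) = 0 (w(L) = 6 - 6 = 0)
R = 9 (R = -3 + 12 = 9)
s(g, A) = (1 + A)²
B(m) = 6 + m (B(m) = -3 + (m + 9) = -3 + (9 + m) = 6 + m)
B(s(w(-4), -3)) - 1*757 = (6 + (1 - 3)²) - 1*757 = (6 + (-2)²) - 757 = (6 + 4) - 757 = 10 - 757 = -747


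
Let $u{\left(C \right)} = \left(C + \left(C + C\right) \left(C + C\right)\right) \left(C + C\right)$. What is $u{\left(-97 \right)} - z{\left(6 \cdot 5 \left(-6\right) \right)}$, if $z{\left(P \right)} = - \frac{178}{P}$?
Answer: $- \frac{655431029}{90} \approx -7.2826 \cdot 10^{6}$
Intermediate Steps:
$u{\left(C \right)} = 2 C \left(C + 4 C^{2}\right)$ ($u{\left(C \right)} = \left(C + 2 C 2 C\right) 2 C = \left(C + 4 C^{2}\right) 2 C = 2 C \left(C + 4 C^{2}\right)$)
$u{\left(-97 \right)} - z{\left(6 \cdot 5 \left(-6\right) \right)} = \left(-97\right)^{2} \left(2 + 8 \left(-97\right)\right) - - \frac{178}{6 \cdot 5 \left(-6\right)} = 9409 \left(2 - 776\right) - - \frac{178}{30 \left(-6\right)} = 9409 \left(-774\right) - - \frac{178}{-180} = -7282566 - \left(-178\right) \left(- \frac{1}{180}\right) = -7282566 - \frac{89}{90} = - \frac{655431029}{90}$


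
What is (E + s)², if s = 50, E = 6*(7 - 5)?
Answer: 3844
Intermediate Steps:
E = 12 (E = 6*2 = 12)
(E + s)² = (12 + 50)² = 62² = 3844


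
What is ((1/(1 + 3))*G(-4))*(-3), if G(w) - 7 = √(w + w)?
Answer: -21/4 - 3*I*√2/2 ≈ -5.25 - 2.1213*I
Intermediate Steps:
G(w) = 7 + √2*√w (G(w) = 7 + √(w + w) = 7 + √(2*w) = 7 + √2*√w)
((1/(1 + 3))*G(-4))*(-3) = ((1/(1 + 3))*(7 + √2*√(-4)))*(-3) = ((1/4)*(7 + √2*(2*I)))*(-3) = (((¼)*1)*(7 + 2*I*√2))*(-3) = ((7 + 2*I*√2)/4)*(-3) = (7/4 + I*√2/2)*(-3) = -21/4 - 3*I*√2/2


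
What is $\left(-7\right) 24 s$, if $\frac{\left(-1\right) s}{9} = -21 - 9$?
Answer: $-45360$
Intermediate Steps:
$s = 270$ ($s = - 9 \left(-21 - 9\right) = \left(-9\right) \left(-30\right) = 270$)
$\left(-7\right) 24 s = \left(-7\right) 24 \cdot 270 = \left(-168\right) 270 = -45360$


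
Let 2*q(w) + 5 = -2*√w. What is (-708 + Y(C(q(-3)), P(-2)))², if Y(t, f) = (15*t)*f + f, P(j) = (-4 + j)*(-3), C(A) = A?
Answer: 1644525 + 737100*I*√3 ≈ 1.6445e+6 + 1.2767e+6*I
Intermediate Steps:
q(w) = -5/2 - √w (q(w) = -5/2 + (-2*√w)/2 = -5/2 - √w)
P(j) = 12 - 3*j
Y(t, f) = f + 15*f*t (Y(t, f) = 15*f*t + f = f + 15*f*t)
(-708 + Y(C(q(-3)), P(-2)))² = (-708 + (12 - 3*(-2))*(1 + 15*(-5/2 - √(-3))))² = (-708 + (12 + 6)*(1 + 15*(-5/2 - I*√3)))² = (-708 + 18*(1 + 15*(-5/2 - I*√3)))² = (-708 + 18*(1 + (-75/2 - 15*I*√3)))² = (-708 + 18*(-73/2 - 15*I*√3))² = (-708 + (-657 - 270*I*√3))² = (-1365 - 270*I*√3)²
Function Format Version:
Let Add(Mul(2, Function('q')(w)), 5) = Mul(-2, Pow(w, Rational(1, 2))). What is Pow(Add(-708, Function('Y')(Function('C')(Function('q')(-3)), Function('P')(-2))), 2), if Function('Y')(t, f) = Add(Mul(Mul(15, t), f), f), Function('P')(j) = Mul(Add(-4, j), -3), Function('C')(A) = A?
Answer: Add(1644525, Mul(737100, I, Pow(3, Rational(1, 2)))) ≈ Add(1.6445e+6, Mul(1.2767e+6, I))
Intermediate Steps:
Function('q')(w) = Add(Rational(-5, 2), Mul(-1, Pow(w, Rational(1, 2)))) (Function('q')(w) = Add(Rational(-5, 2), Mul(Rational(1, 2), Mul(-2, Pow(w, Rational(1, 2))))) = Add(Rational(-5, 2), Mul(-1, Pow(w, Rational(1, 2)))))
Function('P')(j) = Add(12, Mul(-3, j))
Function('Y')(t, f) = Add(f, Mul(15, f, t)) (Function('Y')(t, f) = Add(Mul(15, f, t), f) = Add(f, Mul(15, f, t)))
Pow(Add(-708, Function('Y')(Function('C')(Function('q')(-3)), Function('P')(-2))), 2) = Pow(Add(-708, Mul(Add(12, Mul(-3, -2)), Add(1, Mul(15, Add(Rational(-5, 2), Mul(-1, Pow(-3, Rational(1, 2)))))))), 2) = Pow(Add(-708, Mul(Add(12, 6), Add(1, Mul(15, Add(Rational(-5, 2), Mul(-1, Mul(I, Pow(3, Rational(1, 2))))))))), 2) = Pow(Add(-708, Mul(18, Add(1, Mul(15, Add(Rational(-5, 2), Mul(-1, I, Pow(3, Rational(1, 2)))))))), 2) = Pow(Add(-708, Mul(18, Add(1, Add(Rational(-75, 2), Mul(-15, I, Pow(3, Rational(1, 2))))))), 2) = Pow(Add(-708, Mul(18, Add(Rational(-73, 2), Mul(-15, I, Pow(3, Rational(1, 2)))))), 2) = Pow(Add(-708, Add(-657, Mul(-270, I, Pow(3, Rational(1, 2))))), 2) = Pow(Add(-1365, Mul(-270, I, Pow(3, Rational(1, 2)))), 2)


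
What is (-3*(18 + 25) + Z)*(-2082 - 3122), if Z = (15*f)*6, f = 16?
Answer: -6822444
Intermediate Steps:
Z = 1440 (Z = (15*16)*6 = 240*6 = 1440)
(-3*(18 + 25) + Z)*(-2082 - 3122) = (-3*(18 + 25) + 1440)*(-2082 - 3122) = (-3*43 + 1440)*(-5204) = (-129 + 1440)*(-5204) = 1311*(-5204) = -6822444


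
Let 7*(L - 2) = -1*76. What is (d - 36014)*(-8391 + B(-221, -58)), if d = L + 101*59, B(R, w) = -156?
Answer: 256955787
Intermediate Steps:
L = -62/7 (L = 2 + (-1*76)/7 = 2 + (1/7)*(-76) = 2 - 76/7 = -62/7 ≈ -8.8571)
d = 41651/7 (d = -62/7 + 101*59 = -62/7 + 5959 = 41651/7 ≈ 5950.1)
(d - 36014)*(-8391 + B(-221, -58)) = (41651/7 - 36014)*(-8391 - 156) = -210447/7*(-8547) = 256955787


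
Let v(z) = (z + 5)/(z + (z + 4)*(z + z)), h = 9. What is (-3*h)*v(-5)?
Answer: 0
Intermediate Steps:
v(z) = (5 + z)/(z + 2*z*(4 + z)) (v(z) = (5 + z)/(z + (4 + z)*(2*z)) = (5 + z)/(z + 2*z*(4 + z)))
(-3*h)*v(-5) = (-3*9)*((5 - 5)/((-5)*(9 + 2*(-5)))) = -(-27)*0/(5*(9 - 10)) = -(-27)*0/(5*(-1)) = -(-27)*(-1)*0/5 = -27*0 = 0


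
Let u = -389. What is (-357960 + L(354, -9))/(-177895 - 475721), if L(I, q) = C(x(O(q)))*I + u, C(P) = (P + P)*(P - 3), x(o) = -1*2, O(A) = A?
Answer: 351269/653616 ≈ 0.53742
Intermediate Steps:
x(o) = -2
C(P) = 2*P*(-3 + P) (C(P) = (2*P)*(-3 + P) = 2*P*(-3 + P))
L(I, q) = -389 + 20*I (L(I, q) = (2*(-2)*(-3 - 2))*I - 389 = (2*(-2)*(-5))*I - 389 = 20*I - 389 = -389 + 20*I)
(-357960 + L(354, -9))/(-177895 - 475721) = (-357960 + (-389 + 20*354))/(-177895 - 475721) = (-357960 + (-389 + 7080))/(-653616) = (-357960 + 6691)*(-1/653616) = -351269*(-1/653616) = 351269/653616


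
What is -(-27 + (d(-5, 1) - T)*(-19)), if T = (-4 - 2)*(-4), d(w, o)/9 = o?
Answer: -258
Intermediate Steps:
d(w, o) = 9*o
T = 24 (T = -6*(-4) = 24)
-(-27 + (d(-5, 1) - T)*(-19)) = -(-27 + (9*1 - 1*24)*(-19)) = -(-27 + (9 - 24)*(-19)) = -(-27 - 15*(-19)) = -(-27 + 285) = -1*258 = -258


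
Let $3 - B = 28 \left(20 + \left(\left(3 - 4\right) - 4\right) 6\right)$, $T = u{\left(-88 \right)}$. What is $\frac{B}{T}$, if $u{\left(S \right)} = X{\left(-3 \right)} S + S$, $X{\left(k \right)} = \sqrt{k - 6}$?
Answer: $- \frac{283}{880} + \frac{849 i}{880} \approx -0.32159 + 0.96477 i$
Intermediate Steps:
$X{\left(k \right)} = \sqrt{-6 + k}$
$u{\left(S \right)} = S + 3 i S$ ($u{\left(S \right)} = \sqrt{-6 - 3} S + S = \sqrt{-9} S + S = 3 i S + S = S + 3 i S$)
$T = -88 - 264 i$ ($T = - 88 \left(1 + 3 i\right) = -88 - 264 i \approx -88.0 - 264.0 i$)
$B = 283$ ($B = 3 - 28 \left(20 + \left(\left(3 - 4\right) - 4\right) 6\right) = 3 - 28 \left(20 + \left(-1 - 4\right) 6\right) = 3 - 28 \left(20 - 30\right) = 3 - 28 \left(-10\right) = 3 - -280 = 3 + 280 = 283$)
$\frac{B}{T} = \frac{283}{-88 - 264 i} = 283 \frac{-88 + 264 i}{77440} = \frac{283 \left(-88 + 264 i\right)}{77440}$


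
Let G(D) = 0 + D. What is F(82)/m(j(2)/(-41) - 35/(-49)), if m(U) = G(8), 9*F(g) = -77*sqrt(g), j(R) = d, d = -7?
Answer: -77*sqrt(82)/72 ≈ -9.6842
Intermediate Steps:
j(R) = -7
G(D) = D
F(g) = -77*sqrt(g)/9 (F(g) = (-77*sqrt(g))/9 = -77*sqrt(g)/9)
m(U) = 8
F(82)/m(j(2)/(-41) - 35/(-49)) = -77*sqrt(82)/9/8 = -77*sqrt(82)/9*(1/8) = -77*sqrt(82)/72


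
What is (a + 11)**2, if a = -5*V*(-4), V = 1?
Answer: 961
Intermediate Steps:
a = 20 (a = -5*1*(-4) = -5*(-4) = 20)
(a + 11)**2 = (20 + 11)**2 = 31**2 = 961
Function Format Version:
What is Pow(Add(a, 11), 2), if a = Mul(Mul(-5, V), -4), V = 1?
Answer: 961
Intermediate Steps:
a = 20 (a = Mul(Mul(-5, 1), -4) = Mul(-5, -4) = 20)
Pow(Add(a, 11), 2) = Pow(Add(20, 11), 2) = Pow(31, 2) = 961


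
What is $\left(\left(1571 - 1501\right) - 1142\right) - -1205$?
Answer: $133$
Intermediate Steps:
$\left(\left(1571 - 1501\right) - 1142\right) - -1205 = \left(70 - 1142\right) + 1205 = -1072 + 1205 = 133$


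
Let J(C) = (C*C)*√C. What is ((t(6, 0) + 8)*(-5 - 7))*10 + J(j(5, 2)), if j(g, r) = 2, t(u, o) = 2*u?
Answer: -2400 + 4*√2 ≈ -2394.3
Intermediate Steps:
J(C) = C^(5/2) (J(C) = C²*√C = C^(5/2))
((t(6, 0) + 8)*(-5 - 7))*10 + J(j(5, 2)) = ((2*6 + 8)*(-5 - 7))*10 + 2^(5/2) = ((12 + 8)*(-12))*10 + 4*√2 = (20*(-12))*10 + 4*√2 = -240*10 + 4*√2 = -2400 + 4*√2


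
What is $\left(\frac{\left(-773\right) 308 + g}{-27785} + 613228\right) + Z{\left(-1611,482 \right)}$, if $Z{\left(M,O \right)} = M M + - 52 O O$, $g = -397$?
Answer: $- \frac{246516589234}{27785} \approx -8.8723 \cdot 10^{6}$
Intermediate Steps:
$Z{\left(M,O \right)} = M^{2} - 52 O^{2}$
$\left(\frac{\left(-773\right) 308 + g}{-27785} + 613228\right) + Z{\left(-1611,482 \right)} = \left(\frac{\left(-773\right) 308 - 397}{-27785} + 613228\right) + \left(\left(-1611\right)^{2} - 52 \cdot 482^{2}\right) = \left(\left(-238084 - 397\right) \left(- \frac{1}{27785}\right) + 613228\right) + \left(2595321 - 12080848\right) = \left(\left(-238481\right) \left(- \frac{1}{27785}\right) + 613228\right) + \left(2595321 - 12080848\right) = \left(\frac{238481}{27785} + 613228\right) - 9485527 = \frac{17038778461}{27785} - 9485527 = - \frac{246516589234}{27785}$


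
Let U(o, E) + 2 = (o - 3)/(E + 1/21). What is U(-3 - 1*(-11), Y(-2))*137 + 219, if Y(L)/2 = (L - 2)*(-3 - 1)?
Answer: -22630/673 ≈ -33.626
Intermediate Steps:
Y(L) = 16 - 8*L (Y(L) = 2*((L - 2)*(-3 - 1)) = 2*((-2 + L)*(-4)) = 2*(8 - 4*L) = 16 - 8*L)
U(o, E) = -2 + (-3 + o)/(1/21 + E) (U(o, E) = -2 + (o - 3)/(E + 1/21) = -2 + (-3 + o)/(E + 1/21) = -2 + (-3 + o)/(1/21 + E))
U(-3 - 1*(-11), Y(-2))*137 + 219 = ((-65 - 42*(16 - 8*(-2)) + 21*(-3 - 1*(-11)))/(1 + 21*(16 - 8*(-2))))*137 + 219 = ((-65 - 42*(16 + 16) + 21*(-3 + 11))/(1 + 21*(16 + 16)))*137 + 219 = ((-65 - 42*32 + 21*8)/(1 + 21*32))*137 + 219 = ((-65 - 1344 + 168)/(1 + 672))*137 + 219 = (-1241/673)*137 + 219 = ((1/673)*(-1241))*137 + 219 = -1241/673*137 + 219 = -170017/673 + 219 = -22630/673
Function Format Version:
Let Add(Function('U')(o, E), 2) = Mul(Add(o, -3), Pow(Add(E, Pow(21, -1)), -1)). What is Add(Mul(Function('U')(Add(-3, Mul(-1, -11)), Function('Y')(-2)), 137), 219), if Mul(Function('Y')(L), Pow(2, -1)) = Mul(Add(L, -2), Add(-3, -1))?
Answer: Rational(-22630, 673) ≈ -33.626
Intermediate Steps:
Function('Y')(L) = Add(16, Mul(-8, L)) (Function('Y')(L) = Mul(2, Mul(Add(L, -2), Add(-3, -1))) = Mul(2, Mul(Add(-2, L), -4)) = Mul(2, Add(8, Mul(-4, L))) = Add(16, Mul(-8, L)))
Function('U')(o, E) = Add(-2, Mul(Pow(Add(Rational(1, 21), E), -1), Add(-3, o))) (Function('U')(o, E) = Add(-2, Mul(Add(o, -3), Pow(Add(E, Pow(21, -1)), -1))) = Add(-2, Mul(Add(-3, o), Pow(Add(E, Rational(1, 21)), -1))) = Add(-2, Mul(Add(-3, o), Pow(Add(Rational(1, 21), E), -1))) = Add(-2, Mul(Pow(Add(Rational(1, 21), E), -1), Add(-3, o))))
Add(Mul(Function('U')(Add(-3, Mul(-1, -11)), Function('Y')(-2)), 137), 219) = Add(Mul(Mul(Pow(Add(1, Mul(21, Add(16, Mul(-8, -2)))), -1), Add(-65, Mul(-42, Add(16, Mul(-8, -2))), Mul(21, Add(-3, Mul(-1, -11))))), 137), 219) = Add(Mul(Mul(Pow(Add(1, Mul(21, Add(16, 16))), -1), Add(-65, Mul(-42, Add(16, 16)), Mul(21, Add(-3, 11)))), 137), 219) = Add(Mul(Mul(Pow(Add(1, Mul(21, 32)), -1), Add(-65, Mul(-42, 32), Mul(21, 8))), 137), 219) = Add(Mul(Mul(Pow(Add(1, 672), -1), Add(-65, -1344, 168)), 137), 219) = Add(Mul(Mul(Pow(673, -1), -1241), 137), 219) = Add(Mul(Mul(Rational(1, 673), -1241), 137), 219) = Add(Mul(Rational(-1241, 673), 137), 219) = Add(Rational(-170017, 673), 219) = Rational(-22630, 673)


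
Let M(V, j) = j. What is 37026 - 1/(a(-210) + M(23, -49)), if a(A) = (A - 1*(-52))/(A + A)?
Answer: 378072696/10211 ≈ 37026.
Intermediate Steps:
a(A) = (52 + A)/(2*A) (a(A) = (A + 52)/((2*A)) = (52 + A)*(1/(2*A)) = (52 + A)/(2*A))
37026 - 1/(a(-210) + M(23, -49)) = 37026 - 1/((½)*(52 - 210)/(-210) - 49) = 37026 - 1/((½)*(-1/210)*(-158) - 49) = 37026 - 1/(79/210 - 49) = 37026 - 1/(-10211/210) = 37026 - 1*(-210/10211) = 37026 + 210/10211 = 378072696/10211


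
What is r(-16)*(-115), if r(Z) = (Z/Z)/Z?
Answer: 115/16 ≈ 7.1875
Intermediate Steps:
r(Z) = 1/Z
r(-16)*(-115) = -115/(-16) = -1/16*(-115) = 115/16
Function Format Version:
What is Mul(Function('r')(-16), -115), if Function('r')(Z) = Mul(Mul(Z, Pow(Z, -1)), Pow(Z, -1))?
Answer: Rational(115, 16) ≈ 7.1875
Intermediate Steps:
Function('r')(Z) = Pow(Z, -1) (Function('r')(Z) = Mul(1, Pow(Z, -1)) = Pow(Z, -1))
Mul(Function('r')(-16), -115) = Mul(Pow(-16, -1), -115) = Mul(Rational(-1, 16), -115) = Rational(115, 16)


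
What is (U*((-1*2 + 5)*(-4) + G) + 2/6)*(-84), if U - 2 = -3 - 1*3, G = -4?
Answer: -5404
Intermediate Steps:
U = -4 (U = 2 + (-3 - 1*3) = 2 + (-3 - 3) = 2 - 6 = -4)
(U*((-1*2 + 5)*(-4) + G) + 2/6)*(-84) = (-4*((-1*2 + 5)*(-4) - 4) + 2/6)*(-84) = (-4*((-2 + 5)*(-4) - 4) + 2*(1/6))*(-84) = (-4*(3*(-4) - 4) + 1/3)*(-84) = (-4*(-12 - 4) + 1/3)*(-84) = (-4*(-16) + 1/3)*(-84) = (64 + 1/3)*(-84) = (193/3)*(-84) = -5404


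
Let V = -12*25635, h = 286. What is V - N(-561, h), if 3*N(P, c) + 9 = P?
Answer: -307430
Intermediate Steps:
N(P, c) = -3 + P/3
V = -307620
V - N(-561, h) = -307620 - (-3 + (⅓)*(-561)) = -307620 - (-3 - 187) = -307620 - 1*(-190) = -307620 + 190 = -307430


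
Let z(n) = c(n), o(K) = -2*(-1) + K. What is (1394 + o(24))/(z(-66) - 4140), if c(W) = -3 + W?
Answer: -1420/4209 ≈ -0.33737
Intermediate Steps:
o(K) = 2 + K
z(n) = -3 + n
(1394 + o(24))/(z(-66) - 4140) = (1394 + (2 + 24))/((-3 - 66) - 4140) = (1394 + 26)/(-69 - 4140) = 1420/(-4209) = 1420*(-1/4209) = -1420/4209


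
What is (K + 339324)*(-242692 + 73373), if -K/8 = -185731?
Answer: -309036297868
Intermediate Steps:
K = 1485848 (K = -8*(-185731) = 1485848)
(K + 339324)*(-242692 + 73373) = (1485848 + 339324)*(-242692 + 73373) = 1825172*(-169319) = -309036297868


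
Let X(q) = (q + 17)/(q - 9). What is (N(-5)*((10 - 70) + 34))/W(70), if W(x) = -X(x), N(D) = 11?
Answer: 17446/87 ≈ 200.53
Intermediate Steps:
X(q) = (17 + q)/(-9 + q)
W(x) = -(17 + x)/(-9 + x)
(N(-5)*((10 - 70) + 34))/W(70) = (11*((10 - 70) + 34))/(((-17 - 1*70)/(-9 + 70))) = (11*(-60 + 34))/(((-17 - 70)/61)) = (11*(-26))/(((1/61)*(-87))) = -286/(-87/61) = -286*(-61/87) = 17446/87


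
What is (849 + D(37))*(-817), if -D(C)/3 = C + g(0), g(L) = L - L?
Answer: -602946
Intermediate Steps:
g(L) = 0
D(C) = -3*C (D(C) = -3*(C + 0) = -3*C)
(849 + D(37))*(-817) = (849 - 3*37)*(-817) = (849 - 111)*(-817) = 738*(-817) = -602946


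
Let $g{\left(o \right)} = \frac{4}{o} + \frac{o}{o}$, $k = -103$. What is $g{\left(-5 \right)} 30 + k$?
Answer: $-97$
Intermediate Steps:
$g{\left(o \right)} = 1 + \frac{4}{o}$ ($g{\left(o \right)} = \frac{4}{o} + 1 = 1 + \frac{4}{o}$)
$g{\left(-5 \right)} 30 + k = \frac{4 - 5}{-5} \cdot 30 - 103 = \left(- \frac{1}{5}\right) \left(-1\right) 30 - 103 = \frac{1}{5} \cdot 30 - 103 = 6 - 103 = -97$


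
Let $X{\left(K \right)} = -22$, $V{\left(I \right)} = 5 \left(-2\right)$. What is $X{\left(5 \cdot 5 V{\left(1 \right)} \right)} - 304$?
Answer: $-326$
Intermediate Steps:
$V{\left(I \right)} = -10$
$X{\left(5 \cdot 5 V{\left(1 \right)} \right)} - 304 = -22 - 304 = -326$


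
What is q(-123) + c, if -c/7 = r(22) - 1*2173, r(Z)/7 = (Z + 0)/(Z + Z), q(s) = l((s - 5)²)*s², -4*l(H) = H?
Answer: -123906395/2 ≈ -6.1953e+7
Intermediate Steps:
l(H) = -H/4
q(s) = -s²*(-5 + s)²/4 (q(s) = (-(s - 5)²/4)*s² = (-(-5 + s)²/4)*s² = -s²*(-5 + s)²/4)
r(Z) = 7/2 (r(Z) = 7*((Z + 0)/(Z + Z)) = 7*(Z/((2*Z))) = 7*(Z*(1/(2*Z))) = 7*(½) = 7/2)
c = 30373/2 (c = -7*(7/2 - 1*2173) = -7*(7/2 - 2173) = -7*(-4339/2) = 30373/2 ≈ 15187.)
q(-123) + c = -¼*(-123)²*(-5 - 123)² + 30373/2 = -¼*15129*(-128)² + 30373/2 = -¼*15129*16384 + 30373/2 = -61968384 + 30373/2 = -123906395/2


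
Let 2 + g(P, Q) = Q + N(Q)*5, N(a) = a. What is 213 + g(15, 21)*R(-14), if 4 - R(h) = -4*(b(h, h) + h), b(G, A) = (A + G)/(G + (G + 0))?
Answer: -5739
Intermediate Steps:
b(G, A) = (A + G)/(2*G) (b(G, A) = (A + G)/(G + G) = (A + G)/((2*G)) = (A + G)*(1/(2*G)) = (A + G)/(2*G))
R(h) = 8 + 4*h (R(h) = 4 - (-4)*((h + h)/(2*h) + h) = 4 - (-4)*((2*h)/(2*h) + h) = 4 - (-4)*(1 + h) = 4 - (-4 - 4*h) = 4 + (4 + 4*h) = 8 + 4*h)
g(P, Q) = -2 + 6*Q (g(P, Q) = -2 + (Q + Q*5) = -2 + (Q + 5*Q) = -2 + 6*Q)
213 + g(15, 21)*R(-14) = 213 + (-2 + 6*21)*(8 + 4*(-14)) = 213 + (-2 + 126)*(8 - 56) = 213 + 124*(-48) = 213 - 5952 = -5739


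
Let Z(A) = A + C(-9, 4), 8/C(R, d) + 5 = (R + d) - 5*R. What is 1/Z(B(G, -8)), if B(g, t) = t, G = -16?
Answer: -35/272 ≈ -0.12868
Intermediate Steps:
C(R, d) = 8/(-5 + d - 4*R) (C(R, d) = 8/(-5 + ((R + d) - 5*R)) = 8/(-5 + (d - 4*R)) = 8/(-5 + d - 4*R))
Z(A) = 8/35 + A (Z(A) = A + 8/(-5 + 4 - 4*(-9)) = A + 8/(-5 + 4 + 36) = A + 8/35 = 8/35 + A)
1/Z(B(G, -8)) = 1/(8/35 - 8) = 1/(-272/35) = -35/272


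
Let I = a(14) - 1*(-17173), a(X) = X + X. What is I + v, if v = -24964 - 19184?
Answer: -26947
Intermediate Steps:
a(X) = 2*X
I = 17201 (I = 2*14 - 1*(-17173) = 28 + 17173 = 17201)
v = -44148
I + v = 17201 - 44148 = -26947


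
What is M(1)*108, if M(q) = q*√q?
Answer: 108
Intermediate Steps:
M(q) = q^(3/2)
M(1)*108 = 1^(3/2)*108 = 1*108 = 108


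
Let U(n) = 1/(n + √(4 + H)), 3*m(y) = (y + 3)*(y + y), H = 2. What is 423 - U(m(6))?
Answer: 90939/215 + √6/1290 ≈ 422.97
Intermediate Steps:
m(y) = 2*y*(3 + y)/3 (m(y) = ((y + 3)*(y + y))/3 = ((3 + y)*(2*y))/3 = (2*y*(3 + y))/3 = 2*y*(3 + y)/3)
U(n) = 1/(n + √6) (U(n) = 1/(n + √(4 + 2)) = 1/(n + √6))
423 - U(m(6)) = 423 - 1/((⅔)*6*(3 + 6) + √6) = 423 - 1/((⅔)*6*9 + √6) = 423 - 1/(36 + √6)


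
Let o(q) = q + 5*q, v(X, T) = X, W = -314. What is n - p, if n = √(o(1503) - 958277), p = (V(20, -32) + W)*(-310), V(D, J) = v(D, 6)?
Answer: -91140 + I*√949259 ≈ -91140.0 + 974.3*I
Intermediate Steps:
V(D, J) = D
o(q) = 6*q
p = 91140 (p = (20 - 314)*(-310) = -294*(-310) = 91140)
n = I*√949259 (n = √(6*1503 - 958277) = √(9018 - 958277) = √(-949259) = I*√949259 ≈ 974.3*I)
n - p = I*√949259 - 1*91140 = I*√949259 - 91140 = -91140 + I*√949259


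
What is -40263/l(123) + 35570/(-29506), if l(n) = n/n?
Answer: -594017824/14753 ≈ -40264.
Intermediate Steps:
l(n) = 1
-40263/l(123) + 35570/(-29506) = -40263/1 + 35570/(-29506) = -40263*1 + 35570*(-1/29506) = -40263 - 17785/14753 = -594017824/14753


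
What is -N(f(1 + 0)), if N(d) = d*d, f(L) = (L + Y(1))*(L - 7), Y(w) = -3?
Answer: -144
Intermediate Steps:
f(L) = (-7 + L)*(-3 + L) (f(L) = (L - 3)*(L - 7) = (-3 + L)*(-7 + L) = (-7 + L)*(-3 + L))
N(d) = d**2
-N(f(1 + 0)) = -(21 + (1 + 0)**2 - 10*(1 + 0))**2 = -(21 + 1**2 - 10*1)**2 = -(21 + 1 - 10)**2 = -1*12**2 = -1*144 = -144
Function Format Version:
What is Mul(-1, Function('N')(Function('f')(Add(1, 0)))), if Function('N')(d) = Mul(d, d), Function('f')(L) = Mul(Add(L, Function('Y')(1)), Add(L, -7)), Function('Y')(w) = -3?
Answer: -144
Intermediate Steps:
Function('f')(L) = Mul(Add(-7, L), Add(-3, L)) (Function('f')(L) = Mul(Add(L, -3), Add(L, -7)) = Mul(Add(-3, L), Add(-7, L)) = Mul(Add(-7, L), Add(-3, L)))
Function('N')(d) = Pow(d, 2)
Mul(-1, Function('N')(Function('f')(Add(1, 0)))) = Mul(-1, Pow(Add(21, Pow(Add(1, 0), 2), Mul(-10, Add(1, 0))), 2)) = Mul(-1, Pow(Add(21, Pow(1, 2), Mul(-10, 1)), 2)) = Mul(-1, Pow(Add(21, 1, -10), 2)) = Mul(-1, Pow(12, 2)) = Mul(-1, 144) = -144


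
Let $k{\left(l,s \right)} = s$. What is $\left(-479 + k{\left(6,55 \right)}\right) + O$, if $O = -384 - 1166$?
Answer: $-1974$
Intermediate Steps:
$O = -1550$
$\left(-479 + k{\left(6,55 \right)}\right) + O = \left(-479 + 55\right) - 1550 = -424 - 1550 = -1974$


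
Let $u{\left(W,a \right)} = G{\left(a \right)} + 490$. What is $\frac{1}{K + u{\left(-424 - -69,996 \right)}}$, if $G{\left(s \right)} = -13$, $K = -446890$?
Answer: $- \frac{1}{446413} \approx -2.2401 \cdot 10^{-6}$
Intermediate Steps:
$u{\left(W,a \right)} = 477$ ($u{\left(W,a \right)} = -13 + 490 = 477$)
$\frac{1}{K + u{\left(-424 - -69,996 \right)}} = \frac{1}{-446890 + 477} = \frac{1}{-446413} = - \frac{1}{446413}$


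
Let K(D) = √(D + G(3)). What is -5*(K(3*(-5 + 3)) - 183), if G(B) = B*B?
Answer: 915 - 5*√3 ≈ 906.34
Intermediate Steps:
G(B) = B²
K(D) = √(9 + D) (K(D) = √(D + 3²) = √(D + 9) = √(9 + D))
-5*(K(3*(-5 + 3)) - 183) = -5*(√(9 + 3*(-5 + 3)) - 183) = -5*(√(9 + 3*(-2)) - 183) = -5*(√(9 - 6) - 183) = -5*(√3 - 183) = -5*(-183 + √3) = 915 - 5*√3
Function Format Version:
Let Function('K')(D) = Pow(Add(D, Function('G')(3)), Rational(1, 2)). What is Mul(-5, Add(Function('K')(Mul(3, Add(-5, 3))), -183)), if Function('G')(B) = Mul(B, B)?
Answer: Add(915, Mul(-5, Pow(3, Rational(1, 2)))) ≈ 906.34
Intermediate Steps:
Function('G')(B) = Pow(B, 2)
Function('K')(D) = Pow(Add(9, D), Rational(1, 2)) (Function('K')(D) = Pow(Add(D, Pow(3, 2)), Rational(1, 2)) = Pow(Add(D, 9), Rational(1, 2)) = Pow(Add(9, D), Rational(1, 2)))
Mul(-5, Add(Function('K')(Mul(3, Add(-5, 3))), -183)) = Mul(-5, Add(Pow(Add(9, Mul(3, Add(-5, 3))), Rational(1, 2)), -183)) = Mul(-5, Add(Pow(Add(9, Mul(3, -2)), Rational(1, 2)), -183)) = Mul(-5, Add(Pow(Add(9, -6), Rational(1, 2)), -183)) = Mul(-5, Add(Pow(3, Rational(1, 2)), -183)) = Mul(-5, Add(-183, Pow(3, Rational(1, 2)))) = Add(915, Mul(-5, Pow(3, Rational(1, 2))))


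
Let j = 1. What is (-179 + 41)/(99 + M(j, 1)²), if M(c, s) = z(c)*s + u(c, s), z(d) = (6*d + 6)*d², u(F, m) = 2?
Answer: -138/295 ≈ -0.46780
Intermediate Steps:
z(d) = d²*(6 + 6*d) (z(d) = (6 + 6*d)*d² = d²*(6 + 6*d))
M(c, s) = 2 + 6*s*c²*(1 + c) (M(c, s) = (6*c²*(1 + c))*s + 2 = 6*s*c²*(1 + c) + 2 = 2 + 6*s*c²*(1 + c))
(-179 + 41)/(99 + M(j, 1)²) = (-179 + 41)/(99 + (2 + 6*1*1²*(1 + 1))²) = -138/(99 + (2 + 6*1*1*2)²) = -138/(99 + (2 + 12)²) = -138/(99 + 14²) = -138/(99 + 196) = -138/295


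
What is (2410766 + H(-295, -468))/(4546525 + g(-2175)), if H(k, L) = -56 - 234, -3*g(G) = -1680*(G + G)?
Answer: 2410476/2110525 ≈ 1.1421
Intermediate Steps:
g(G) = 1120*G (g(G) = -(-560)*(G + G) = -(-560)*2*G = -(-1120)*G = 1120*G)
H(k, L) = -290
(2410766 + H(-295, -468))/(4546525 + g(-2175)) = (2410766 - 290)/(4546525 + 1120*(-2175)) = 2410476/(4546525 - 2436000) = 2410476/2110525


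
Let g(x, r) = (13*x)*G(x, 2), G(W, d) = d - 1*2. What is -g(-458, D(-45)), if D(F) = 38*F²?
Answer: 0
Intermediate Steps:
G(W, d) = -2 + d (G(W, d) = d - 2 = -2 + d)
g(x, r) = 0 (g(x, r) = (13*x)*(-2 + 2) = (13*x)*0 = 0)
-g(-458, D(-45)) = -1*0 = 0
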